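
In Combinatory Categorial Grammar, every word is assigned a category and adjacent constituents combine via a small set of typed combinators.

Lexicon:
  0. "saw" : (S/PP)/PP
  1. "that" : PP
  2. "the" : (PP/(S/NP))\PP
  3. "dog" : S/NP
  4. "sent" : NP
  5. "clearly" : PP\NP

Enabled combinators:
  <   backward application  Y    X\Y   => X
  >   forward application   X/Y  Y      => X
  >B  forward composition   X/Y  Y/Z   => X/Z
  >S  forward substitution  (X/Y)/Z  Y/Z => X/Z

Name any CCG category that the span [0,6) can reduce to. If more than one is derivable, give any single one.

S

[0,6] S   >
  [0,4] S/PP   >
    [0,1] "saw" : (S/PP)/PP
    [1,4] PP   >
      [1,3] PP/(S/NP)   <
        [1,2] "that" : PP
        [2,3] "the" : (PP/(S/NP))\PP
      [3,4] "dog" : S/NP
  [4,6] PP   <
    [4,5] "sent" : NP
    [5,6] "clearly" : PP\NP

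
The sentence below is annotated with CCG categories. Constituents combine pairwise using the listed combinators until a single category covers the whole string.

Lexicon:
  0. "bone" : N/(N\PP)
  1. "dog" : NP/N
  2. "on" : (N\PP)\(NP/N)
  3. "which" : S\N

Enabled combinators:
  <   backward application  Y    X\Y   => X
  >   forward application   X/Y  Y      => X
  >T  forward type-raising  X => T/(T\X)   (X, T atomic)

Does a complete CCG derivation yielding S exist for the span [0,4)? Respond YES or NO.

YES

[0,4] S   <
  [0,3] N   >
    [0,1] "bone" : N/(N\PP)
    [1,3] N\PP   <
      [1,2] "dog" : NP/N
      [2,3] "on" : (N\PP)\(NP/N)
  [3,4] "which" : S\N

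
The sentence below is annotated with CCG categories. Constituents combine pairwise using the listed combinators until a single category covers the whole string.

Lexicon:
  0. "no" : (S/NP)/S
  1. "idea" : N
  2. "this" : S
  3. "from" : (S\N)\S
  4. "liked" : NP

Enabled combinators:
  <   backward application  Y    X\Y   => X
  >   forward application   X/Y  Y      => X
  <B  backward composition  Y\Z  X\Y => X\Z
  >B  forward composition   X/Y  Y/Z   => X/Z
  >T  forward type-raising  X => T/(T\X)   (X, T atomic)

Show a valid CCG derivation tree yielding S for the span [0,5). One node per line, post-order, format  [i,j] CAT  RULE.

[0,5] S   >
  [0,4] S/NP   >
    [0,1] "no" : (S/NP)/S
    [1,4] S   <
      [1,2] "idea" : N
      [2,4] S\N   <
        [2,3] "this" : S
        [3,4] "from" : (S\N)\S
  [4,5] "liked" : NP

[0,1] (S/NP)/S  lex  "no"
[1,2] N  lex  "idea"
[2,3] S  lex  "this"
[3,4] (S\N)\S  lex  "from"
[2,4] S\N  <  k=3
[1,4] S  <  k=2
[0,4] S/NP  >  k=1
[4,5] NP  lex  "liked"
[0,5] S  >  k=4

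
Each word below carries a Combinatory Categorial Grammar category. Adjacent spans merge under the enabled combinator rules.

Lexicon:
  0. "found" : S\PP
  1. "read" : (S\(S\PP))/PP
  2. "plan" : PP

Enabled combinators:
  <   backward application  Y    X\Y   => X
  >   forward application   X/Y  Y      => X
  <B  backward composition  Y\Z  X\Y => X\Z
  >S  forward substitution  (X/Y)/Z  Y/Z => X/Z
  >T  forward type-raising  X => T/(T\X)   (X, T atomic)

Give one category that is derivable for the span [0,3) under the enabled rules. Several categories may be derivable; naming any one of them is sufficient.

[0,3] S   <
  [0,1] "found" : S\PP
  [1,3] S\(S\PP)   >
    [1,2] "read" : (S\(S\PP))/PP
    [2,3] "plan" : PP

S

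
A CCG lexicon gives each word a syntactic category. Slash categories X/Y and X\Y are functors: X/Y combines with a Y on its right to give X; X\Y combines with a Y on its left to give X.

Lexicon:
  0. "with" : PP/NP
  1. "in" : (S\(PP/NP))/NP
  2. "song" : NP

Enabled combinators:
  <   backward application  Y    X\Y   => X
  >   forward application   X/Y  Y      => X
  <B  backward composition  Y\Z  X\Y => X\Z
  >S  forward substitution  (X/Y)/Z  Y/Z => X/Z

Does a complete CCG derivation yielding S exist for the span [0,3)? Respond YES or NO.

YES

[0,3] S   <
  [0,1] "with" : PP/NP
  [1,3] S\(PP/NP)   >
    [1,2] "in" : (S\(PP/NP))/NP
    [2,3] "song" : NP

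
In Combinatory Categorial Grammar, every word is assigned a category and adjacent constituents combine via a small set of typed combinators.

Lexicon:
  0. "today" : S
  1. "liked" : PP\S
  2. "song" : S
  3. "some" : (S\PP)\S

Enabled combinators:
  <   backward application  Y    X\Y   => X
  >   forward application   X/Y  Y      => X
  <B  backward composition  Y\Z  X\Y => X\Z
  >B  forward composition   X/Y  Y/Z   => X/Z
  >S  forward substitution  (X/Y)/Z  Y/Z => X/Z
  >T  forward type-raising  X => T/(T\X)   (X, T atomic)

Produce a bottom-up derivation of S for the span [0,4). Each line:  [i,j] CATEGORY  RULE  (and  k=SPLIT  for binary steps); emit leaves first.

[0,4] S   <
  [0,2] PP   <
    [0,1] "today" : S
    [1,2] "liked" : PP\S
  [2,4] S\PP   <
    [2,3] "song" : S
    [3,4] "some" : (S\PP)\S

[0,1] S  lex  "today"
[1,2] PP\S  lex  "liked"
[0,2] PP  <  k=1
[2,3] S  lex  "song"
[3,4] (S\PP)\S  lex  "some"
[2,4] S\PP  <  k=3
[0,4] S  <  k=2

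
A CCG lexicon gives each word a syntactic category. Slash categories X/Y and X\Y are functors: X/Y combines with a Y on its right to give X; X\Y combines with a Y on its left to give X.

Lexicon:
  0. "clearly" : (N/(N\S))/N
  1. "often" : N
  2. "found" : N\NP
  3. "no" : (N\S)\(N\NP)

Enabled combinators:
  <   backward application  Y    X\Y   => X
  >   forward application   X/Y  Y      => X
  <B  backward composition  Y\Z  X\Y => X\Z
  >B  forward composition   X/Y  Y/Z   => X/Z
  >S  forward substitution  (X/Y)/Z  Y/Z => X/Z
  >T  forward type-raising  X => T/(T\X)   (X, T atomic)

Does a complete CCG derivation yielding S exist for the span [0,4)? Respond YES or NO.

NO

(N/(N\S))/N N N\NP (N\S)\(N\NP)
CKY chart[0,4] = {N, N/(N\N), NP/(NP\N), PP/(PP\N), S/(S\N)}; S ∉ chart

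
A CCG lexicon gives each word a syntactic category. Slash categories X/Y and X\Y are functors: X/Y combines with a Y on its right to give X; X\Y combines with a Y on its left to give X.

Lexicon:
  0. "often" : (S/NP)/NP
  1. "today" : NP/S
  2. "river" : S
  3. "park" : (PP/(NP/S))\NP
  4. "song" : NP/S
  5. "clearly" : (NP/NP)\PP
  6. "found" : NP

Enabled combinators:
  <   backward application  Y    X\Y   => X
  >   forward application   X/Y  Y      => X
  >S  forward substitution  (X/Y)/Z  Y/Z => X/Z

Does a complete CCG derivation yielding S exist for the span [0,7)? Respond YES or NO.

[0,7] S   >
  [0,6] S/NP   >S
    [0,1] "often" : (S/NP)/NP
    [1,6] NP/NP   <
      [1,5] PP   >
        [1,4] PP/(NP/S)   <
          [1,3] NP   >
            [1,2] "today" : NP/S
            [2,3] "river" : S
          [3,4] "park" : (PP/(NP/S))\NP
        [4,5] "song" : NP/S
      [5,6] "clearly" : (NP/NP)\PP
  [6,7] "found" : NP

YES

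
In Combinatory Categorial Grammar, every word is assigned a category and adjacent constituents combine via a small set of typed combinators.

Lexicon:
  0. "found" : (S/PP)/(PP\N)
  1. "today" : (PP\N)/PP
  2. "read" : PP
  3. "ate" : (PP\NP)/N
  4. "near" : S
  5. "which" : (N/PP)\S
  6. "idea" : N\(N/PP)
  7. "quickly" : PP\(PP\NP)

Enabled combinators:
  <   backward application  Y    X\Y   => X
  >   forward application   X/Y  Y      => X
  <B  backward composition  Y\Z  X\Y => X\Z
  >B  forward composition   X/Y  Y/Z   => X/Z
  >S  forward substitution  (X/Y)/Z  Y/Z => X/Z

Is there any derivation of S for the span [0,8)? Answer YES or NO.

YES

[0,8] S   >
  [0,3] S/PP   >
    [0,1] "found" : (S/PP)/(PP\N)
    [1,3] PP\N   >
      [1,2] "today" : (PP\N)/PP
      [2,3] "read" : PP
  [3,8] PP   <
    [3,7] PP\NP   >
      [3,4] "ate" : (PP\NP)/N
      [4,7] N   <
        [4,5] "near" : S
        [5,7] N\S   <B
          [5,6] "which" : (N/PP)\S
          [6,7] "idea" : N\(N/PP)
    [7,8] "quickly" : PP\(PP\NP)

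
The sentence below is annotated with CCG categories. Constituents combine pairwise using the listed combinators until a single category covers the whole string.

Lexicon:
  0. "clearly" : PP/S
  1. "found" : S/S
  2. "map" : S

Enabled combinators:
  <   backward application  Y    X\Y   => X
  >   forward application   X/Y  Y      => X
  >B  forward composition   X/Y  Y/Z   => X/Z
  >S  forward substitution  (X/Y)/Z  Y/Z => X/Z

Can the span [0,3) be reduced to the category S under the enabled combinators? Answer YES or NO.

PP/S S/S S
CKY chart[0,3] = {PP}; S ∉ chart

NO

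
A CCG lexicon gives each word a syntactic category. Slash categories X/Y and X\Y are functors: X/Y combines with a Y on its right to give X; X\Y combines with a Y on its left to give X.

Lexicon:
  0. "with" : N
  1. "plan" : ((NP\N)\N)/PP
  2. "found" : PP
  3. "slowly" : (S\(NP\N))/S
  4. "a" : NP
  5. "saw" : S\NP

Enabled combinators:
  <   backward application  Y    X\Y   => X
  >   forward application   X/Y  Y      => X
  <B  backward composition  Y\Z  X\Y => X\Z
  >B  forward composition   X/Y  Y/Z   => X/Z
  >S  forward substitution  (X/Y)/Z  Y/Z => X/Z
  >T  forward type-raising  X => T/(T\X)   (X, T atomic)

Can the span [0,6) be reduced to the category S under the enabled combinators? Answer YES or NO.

[0,6] S   <
  [0,3] NP\N   <
    [0,1] "with" : N
    [1,3] (NP\N)\N   >
      [1,2] "plan" : ((NP\N)\N)/PP
      [2,3] "found" : PP
  [3,6] S\(NP\N)   >
    [3,4] "slowly" : (S\(NP\N))/S
    [4,6] S   >
      [4,5] S/(S\NP)   >T
        [4,5] "a" : NP
      [5,6] "saw" : S\NP

YES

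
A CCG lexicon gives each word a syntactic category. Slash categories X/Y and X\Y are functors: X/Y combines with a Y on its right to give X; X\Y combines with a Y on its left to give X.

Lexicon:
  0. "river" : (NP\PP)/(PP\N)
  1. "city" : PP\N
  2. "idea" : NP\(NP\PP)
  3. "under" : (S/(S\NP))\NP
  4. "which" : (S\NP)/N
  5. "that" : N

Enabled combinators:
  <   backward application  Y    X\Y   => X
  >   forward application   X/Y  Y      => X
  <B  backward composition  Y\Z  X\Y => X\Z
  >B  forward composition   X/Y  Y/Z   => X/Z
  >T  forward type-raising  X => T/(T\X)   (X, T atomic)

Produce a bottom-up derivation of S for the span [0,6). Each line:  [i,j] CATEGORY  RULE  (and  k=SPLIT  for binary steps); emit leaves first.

[0,6] S   >
  [0,4] S/(S\NP)   <
    [0,3] NP   <
      [0,2] NP\PP   >
        [0,1] "river" : (NP\PP)/(PP\N)
        [1,2] "city" : PP\N
      [2,3] "idea" : NP\(NP\PP)
    [3,4] "under" : (S/(S\NP))\NP
  [4,6] S\NP   >
    [4,5] "which" : (S\NP)/N
    [5,6] "that" : N

[0,1] (NP\PP)/(PP\N)  lex  "river"
[1,2] PP\N  lex  "city"
[0,2] NP\PP  >  k=1
[2,3] NP\(NP\PP)  lex  "idea"
[0,3] NP  <  k=2
[3,4] (S/(S\NP))\NP  lex  "under"
[0,4] S/(S\NP)  <  k=3
[4,5] (S\NP)/N  lex  "which"
[5,6] N  lex  "that"
[4,6] S\NP  >  k=5
[0,6] S  >  k=4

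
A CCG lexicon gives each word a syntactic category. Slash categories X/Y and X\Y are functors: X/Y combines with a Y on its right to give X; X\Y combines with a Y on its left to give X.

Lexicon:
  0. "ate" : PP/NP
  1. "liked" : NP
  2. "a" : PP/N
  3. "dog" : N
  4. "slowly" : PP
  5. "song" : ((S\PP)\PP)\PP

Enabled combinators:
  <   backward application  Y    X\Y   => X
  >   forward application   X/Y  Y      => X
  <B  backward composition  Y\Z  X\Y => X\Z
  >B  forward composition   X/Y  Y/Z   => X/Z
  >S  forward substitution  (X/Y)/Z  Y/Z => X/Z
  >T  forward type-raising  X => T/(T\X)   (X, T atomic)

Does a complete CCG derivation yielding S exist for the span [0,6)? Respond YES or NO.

YES

[0,6] S   <
  [0,2] PP   >
    [0,1] "ate" : PP/NP
    [1,2] "liked" : NP
  [2,6] S\PP   <
    [2,4] PP   >
      [2,3] "a" : PP/N
      [3,4] "dog" : N
    [4,6] (S\PP)\PP   <
      [4,5] "slowly" : PP
      [5,6] "song" : ((S\PP)\PP)\PP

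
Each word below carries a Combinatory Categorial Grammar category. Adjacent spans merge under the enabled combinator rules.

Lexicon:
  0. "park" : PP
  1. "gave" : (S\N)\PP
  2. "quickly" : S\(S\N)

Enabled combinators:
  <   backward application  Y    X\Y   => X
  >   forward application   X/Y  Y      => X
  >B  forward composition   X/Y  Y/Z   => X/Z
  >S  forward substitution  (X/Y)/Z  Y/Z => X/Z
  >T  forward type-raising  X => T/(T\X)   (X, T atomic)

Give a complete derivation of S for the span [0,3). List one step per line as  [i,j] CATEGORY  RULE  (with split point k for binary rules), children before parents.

[0,1] PP  lex  "park"
[1,2] (S\N)\PP  lex  "gave"
[0,2] S\N  <  k=1
[2,3] S\(S\N)  lex  "quickly"
[0,3] S  <  k=2

[0,3] S   <
  [0,2] S\N   <
    [0,1] "park" : PP
    [1,2] "gave" : (S\N)\PP
  [2,3] "quickly" : S\(S\N)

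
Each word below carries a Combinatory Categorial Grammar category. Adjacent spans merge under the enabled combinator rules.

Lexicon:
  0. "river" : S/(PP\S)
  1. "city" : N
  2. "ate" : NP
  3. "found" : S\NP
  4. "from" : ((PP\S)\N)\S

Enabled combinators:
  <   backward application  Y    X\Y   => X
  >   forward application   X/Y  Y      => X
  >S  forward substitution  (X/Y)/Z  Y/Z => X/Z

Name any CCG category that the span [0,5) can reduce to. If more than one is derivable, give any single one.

S

[0,5] S   >
  [0,1] "river" : S/(PP\S)
  [1,5] PP\S   <
    [1,2] "city" : N
    [2,5] (PP\S)\N   <
      [2,4] S   <
        [2,3] "ate" : NP
        [3,4] "found" : S\NP
      [4,5] "from" : ((PP\S)\N)\S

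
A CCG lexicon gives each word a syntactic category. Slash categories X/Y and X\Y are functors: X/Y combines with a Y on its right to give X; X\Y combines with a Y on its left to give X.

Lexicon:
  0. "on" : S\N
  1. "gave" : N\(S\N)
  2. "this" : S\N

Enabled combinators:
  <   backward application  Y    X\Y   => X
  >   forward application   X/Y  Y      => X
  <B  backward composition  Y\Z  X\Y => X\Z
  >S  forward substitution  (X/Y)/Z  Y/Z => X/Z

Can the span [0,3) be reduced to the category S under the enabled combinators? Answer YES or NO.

YES

[0,3] S   <
  [0,2] N   <
    [0,1] "on" : S\N
    [1,2] "gave" : N\(S\N)
  [2,3] "this" : S\N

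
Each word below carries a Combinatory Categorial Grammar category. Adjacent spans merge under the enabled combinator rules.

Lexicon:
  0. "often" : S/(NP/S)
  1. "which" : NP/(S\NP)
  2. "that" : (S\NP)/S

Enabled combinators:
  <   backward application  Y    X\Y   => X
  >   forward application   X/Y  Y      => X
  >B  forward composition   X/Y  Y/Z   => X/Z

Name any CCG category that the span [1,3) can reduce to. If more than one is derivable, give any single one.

NP/S

[0,3] S   >
  [0,1] "often" : S/(NP/S)
  [1,3] NP/S   >B
    [1,2] "which" : NP/(S\NP)
    [2,3] "that" : (S\NP)/S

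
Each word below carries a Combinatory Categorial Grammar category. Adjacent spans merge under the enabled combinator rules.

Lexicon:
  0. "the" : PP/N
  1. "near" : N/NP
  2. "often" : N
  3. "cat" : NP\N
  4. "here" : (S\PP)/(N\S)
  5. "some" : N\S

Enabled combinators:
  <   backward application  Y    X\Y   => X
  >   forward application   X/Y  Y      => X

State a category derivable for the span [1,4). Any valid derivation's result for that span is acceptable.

N

[0,6] S   <
  [0,4] PP   >
    [0,1] "the" : PP/N
    [1,4] N   >
      [1,2] "near" : N/NP
      [2,4] NP   <
        [2,3] "often" : N
        [3,4] "cat" : NP\N
  [4,6] S\PP   >
    [4,5] "here" : (S\PP)/(N\S)
    [5,6] "some" : N\S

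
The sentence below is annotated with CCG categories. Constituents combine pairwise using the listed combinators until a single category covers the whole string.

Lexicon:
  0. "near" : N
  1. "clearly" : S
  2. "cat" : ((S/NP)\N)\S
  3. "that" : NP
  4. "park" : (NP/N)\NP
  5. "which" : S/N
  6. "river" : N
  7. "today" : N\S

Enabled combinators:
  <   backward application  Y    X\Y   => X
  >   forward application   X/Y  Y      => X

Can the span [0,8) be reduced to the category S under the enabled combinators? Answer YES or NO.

YES

[0,8] S   >
  [0,3] S/NP   <
    [0,1] "near" : N
    [1,3] (S/NP)\N   <
      [1,2] "clearly" : S
      [2,3] "cat" : ((S/NP)\N)\S
  [3,8] NP   >
    [3,5] NP/N   <
      [3,4] "that" : NP
      [4,5] "park" : (NP/N)\NP
    [5,8] N   <
      [5,7] S   >
        [5,6] "which" : S/N
        [6,7] "river" : N
      [7,8] "today" : N\S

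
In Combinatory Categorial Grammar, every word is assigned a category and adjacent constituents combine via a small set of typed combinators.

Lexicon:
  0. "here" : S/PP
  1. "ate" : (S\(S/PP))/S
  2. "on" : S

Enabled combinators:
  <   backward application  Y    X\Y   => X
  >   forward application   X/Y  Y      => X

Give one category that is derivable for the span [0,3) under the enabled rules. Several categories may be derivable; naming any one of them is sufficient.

[0,3] S   <
  [0,1] "here" : S/PP
  [1,3] S\(S/PP)   >
    [1,2] "ate" : (S\(S/PP))/S
    [2,3] "on" : S

S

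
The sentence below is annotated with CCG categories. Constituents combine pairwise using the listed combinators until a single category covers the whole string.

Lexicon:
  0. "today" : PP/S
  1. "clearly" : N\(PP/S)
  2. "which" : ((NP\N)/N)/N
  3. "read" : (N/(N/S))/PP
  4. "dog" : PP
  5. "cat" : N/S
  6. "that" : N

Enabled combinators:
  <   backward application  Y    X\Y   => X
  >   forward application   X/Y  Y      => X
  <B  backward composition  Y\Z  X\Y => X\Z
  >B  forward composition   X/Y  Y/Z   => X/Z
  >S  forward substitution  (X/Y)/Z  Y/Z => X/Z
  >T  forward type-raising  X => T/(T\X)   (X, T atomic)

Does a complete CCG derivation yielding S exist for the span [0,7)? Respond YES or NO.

NO

PP/S N\(PP/S) ((NP\N)/N)/N (N/(N/S))/PP PP N/S N
CKY chart[0,7] = {N/(N\NP), NP, NP/(NP\NP), NP/(N\N), PP/(PP\NP), S/(S\NP)}; S ∉ chart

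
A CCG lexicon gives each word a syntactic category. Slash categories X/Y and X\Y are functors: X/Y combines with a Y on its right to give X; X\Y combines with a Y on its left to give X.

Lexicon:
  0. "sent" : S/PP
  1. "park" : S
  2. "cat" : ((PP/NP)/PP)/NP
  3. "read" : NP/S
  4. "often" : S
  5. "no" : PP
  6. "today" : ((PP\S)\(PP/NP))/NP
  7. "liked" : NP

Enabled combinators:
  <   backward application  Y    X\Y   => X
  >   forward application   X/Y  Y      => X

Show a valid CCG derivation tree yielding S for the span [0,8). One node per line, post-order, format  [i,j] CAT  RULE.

[0,1] S/PP  lex  "sent"
[1,2] S  lex  "park"
[2,3] ((PP/NP)/PP)/NP  lex  "cat"
[3,4] NP/S  lex  "read"
[4,5] S  lex  "often"
[3,5] NP  >  k=4
[2,5] (PP/NP)/PP  >  k=3
[5,6] PP  lex  "no"
[2,6] PP/NP  >  k=5
[6,7] ((PP\S)\(PP/NP))/NP  lex  "today"
[7,8] NP  lex  "liked"
[6,8] (PP\S)\(PP/NP)  >  k=7
[2,8] PP\S  <  k=6
[1,8] PP  <  k=2
[0,8] S  >  k=1

[0,8] S   >
  [0,1] "sent" : S/PP
  [1,8] PP   <
    [1,2] "park" : S
    [2,8] PP\S   <
      [2,6] PP/NP   >
        [2,5] (PP/NP)/PP   >
          [2,3] "cat" : ((PP/NP)/PP)/NP
          [3,5] NP   >
            [3,4] "read" : NP/S
            [4,5] "often" : S
        [5,6] "no" : PP
      [6,8] (PP\S)\(PP/NP)   >
        [6,7] "today" : ((PP\S)\(PP/NP))/NP
        [7,8] "liked" : NP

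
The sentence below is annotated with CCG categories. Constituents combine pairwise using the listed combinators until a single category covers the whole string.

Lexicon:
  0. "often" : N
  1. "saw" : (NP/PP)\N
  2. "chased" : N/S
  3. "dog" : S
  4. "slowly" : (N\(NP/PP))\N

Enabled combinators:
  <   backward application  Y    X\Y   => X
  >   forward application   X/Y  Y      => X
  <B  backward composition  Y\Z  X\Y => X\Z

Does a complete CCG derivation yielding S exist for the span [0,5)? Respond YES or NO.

N (NP/PP)\N N/S S (N\(NP/PP))\N
CKY chart[0,5] = {N}; S ∉ chart

NO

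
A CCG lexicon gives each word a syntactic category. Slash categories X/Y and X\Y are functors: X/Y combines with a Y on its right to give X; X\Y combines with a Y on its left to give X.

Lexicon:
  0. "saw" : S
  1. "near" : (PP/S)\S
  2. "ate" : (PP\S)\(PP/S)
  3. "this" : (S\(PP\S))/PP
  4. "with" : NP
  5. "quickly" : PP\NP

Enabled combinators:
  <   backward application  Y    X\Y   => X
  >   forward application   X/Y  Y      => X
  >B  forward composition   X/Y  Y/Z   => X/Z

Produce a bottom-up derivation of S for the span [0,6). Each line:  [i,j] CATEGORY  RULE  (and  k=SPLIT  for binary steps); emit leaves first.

[0,1] S  lex  "saw"
[1,2] (PP/S)\S  lex  "near"
[0,2] PP/S  <  k=1
[2,3] (PP\S)\(PP/S)  lex  "ate"
[0,3] PP\S  <  k=2
[3,4] (S\(PP\S))/PP  lex  "this"
[4,5] NP  lex  "with"
[5,6] PP\NP  lex  "quickly"
[4,6] PP  <  k=5
[3,6] S\(PP\S)  >  k=4
[0,6] S  <  k=3

[0,6] S   <
  [0,3] PP\S   <
    [0,2] PP/S   <
      [0,1] "saw" : S
      [1,2] "near" : (PP/S)\S
    [2,3] "ate" : (PP\S)\(PP/S)
  [3,6] S\(PP\S)   >
    [3,4] "this" : (S\(PP\S))/PP
    [4,6] PP   <
      [4,5] "with" : NP
      [5,6] "quickly" : PP\NP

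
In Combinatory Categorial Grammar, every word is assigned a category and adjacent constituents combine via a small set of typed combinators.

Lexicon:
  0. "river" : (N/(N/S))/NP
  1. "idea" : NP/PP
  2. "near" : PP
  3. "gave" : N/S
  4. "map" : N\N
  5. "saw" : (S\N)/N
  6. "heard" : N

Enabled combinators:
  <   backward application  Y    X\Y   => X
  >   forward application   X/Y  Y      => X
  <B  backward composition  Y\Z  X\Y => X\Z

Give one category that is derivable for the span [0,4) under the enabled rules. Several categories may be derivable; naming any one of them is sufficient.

[0,7] S   <
  [0,4] N   >
    [0,3] N/(N/S)   >
      [0,1] "river" : (N/(N/S))/NP
      [1,3] NP   >
        [1,2] "idea" : NP/PP
        [2,3] "near" : PP
    [3,4] "gave" : N/S
  [4,7] S\N   <B
    [4,5] "map" : N\N
    [5,7] S\N   >
      [5,6] "saw" : (S\N)/N
      [6,7] "heard" : N

N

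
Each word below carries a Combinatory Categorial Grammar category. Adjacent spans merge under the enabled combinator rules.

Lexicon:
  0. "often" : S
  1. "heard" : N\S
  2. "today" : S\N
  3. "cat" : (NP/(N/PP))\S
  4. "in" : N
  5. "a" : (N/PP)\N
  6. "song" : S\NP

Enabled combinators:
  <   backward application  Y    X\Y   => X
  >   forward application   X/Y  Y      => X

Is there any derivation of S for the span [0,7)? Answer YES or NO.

YES

[0,7] S   <
  [0,6] NP   >
    [0,4] NP/(N/PP)   <
      [0,3] S   <
        [0,2] N   <
          [0,1] "often" : S
          [1,2] "heard" : N\S
        [2,3] "today" : S\N
      [3,4] "cat" : (NP/(N/PP))\S
    [4,6] N/PP   <
      [4,5] "in" : N
      [5,6] "a" : (N/PP)\N
  [6,7] "song" : S\NP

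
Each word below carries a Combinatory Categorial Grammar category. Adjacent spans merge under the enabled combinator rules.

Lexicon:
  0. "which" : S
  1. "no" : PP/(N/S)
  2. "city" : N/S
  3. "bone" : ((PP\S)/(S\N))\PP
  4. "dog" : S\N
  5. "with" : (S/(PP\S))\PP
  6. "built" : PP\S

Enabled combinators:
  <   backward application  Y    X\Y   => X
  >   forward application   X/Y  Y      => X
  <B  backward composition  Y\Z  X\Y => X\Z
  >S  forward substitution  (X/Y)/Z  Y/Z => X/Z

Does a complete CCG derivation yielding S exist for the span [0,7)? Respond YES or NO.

YES

[0,7] S   >
  [0,6] S/(PP\S)   <
    [0,5] PP   <
      [0,1] "which" : S
      [1,5] PP\S   >
        [1,4] (PP\S)/(S\N)   <
          [1,3] PP   >
            [1,2] "no" : PP/(N/S)
            [2,3] "city" : N/S
          [3,4] "bone" : ((PP\S)/(S\N))\PP
        [4,5] "dog" : S\N
    [5,6] "with" : (S/(PP\S))\PP
  [6,7] "built" : PP\S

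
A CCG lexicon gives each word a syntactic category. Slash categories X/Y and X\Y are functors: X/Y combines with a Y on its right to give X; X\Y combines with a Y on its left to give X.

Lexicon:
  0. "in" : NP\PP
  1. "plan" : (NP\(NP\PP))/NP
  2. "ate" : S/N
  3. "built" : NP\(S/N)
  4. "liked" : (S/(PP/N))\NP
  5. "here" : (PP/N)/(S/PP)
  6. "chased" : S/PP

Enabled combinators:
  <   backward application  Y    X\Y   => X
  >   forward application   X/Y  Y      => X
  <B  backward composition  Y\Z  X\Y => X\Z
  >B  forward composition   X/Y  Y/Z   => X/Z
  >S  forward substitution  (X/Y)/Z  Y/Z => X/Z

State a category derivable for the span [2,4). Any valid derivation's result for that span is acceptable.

NP

[0,7] S   >
  [0,5] S/(PP/N)   <
    [0,4] NP   <
      [0,1] "in" : NP\PP
      [1,4] NP\(NP\PP)   >
        [1,2] "plan" : (NP\(NP\PP))/NP
        [2,4] NP   <
          [2,3] "ate" : S/N
          [3,4] "built" : NP\(S/N)
    [4,5] "liked" : (S/(PP/N))\NP
  [5,7] PP/N   >
    [5,6] "here" : (PP/N)/(S/PP)
    [6,7] "chased" : S/PP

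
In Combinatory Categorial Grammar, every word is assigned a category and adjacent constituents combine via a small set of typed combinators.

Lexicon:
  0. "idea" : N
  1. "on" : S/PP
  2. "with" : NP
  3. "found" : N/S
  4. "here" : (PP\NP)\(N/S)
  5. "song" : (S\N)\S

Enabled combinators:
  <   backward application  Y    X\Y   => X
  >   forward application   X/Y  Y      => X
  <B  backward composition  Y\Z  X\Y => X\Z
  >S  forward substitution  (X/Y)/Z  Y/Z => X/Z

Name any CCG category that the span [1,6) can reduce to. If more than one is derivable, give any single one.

[0,6] S   <
  [0,1] "idea" : N
  [1,6] S\N   <
    [1,5] S   >
      [1,2] "on" : S/PP
      [2,5] PP   <
        [2,3] "with" : NP
        [3,5] PP\NP   <
          [3,4] "found" : N/S
          [4,5] "here" : (PP\NP)\(N/S)
    [5,6] "song" : (S\N)\S

S\N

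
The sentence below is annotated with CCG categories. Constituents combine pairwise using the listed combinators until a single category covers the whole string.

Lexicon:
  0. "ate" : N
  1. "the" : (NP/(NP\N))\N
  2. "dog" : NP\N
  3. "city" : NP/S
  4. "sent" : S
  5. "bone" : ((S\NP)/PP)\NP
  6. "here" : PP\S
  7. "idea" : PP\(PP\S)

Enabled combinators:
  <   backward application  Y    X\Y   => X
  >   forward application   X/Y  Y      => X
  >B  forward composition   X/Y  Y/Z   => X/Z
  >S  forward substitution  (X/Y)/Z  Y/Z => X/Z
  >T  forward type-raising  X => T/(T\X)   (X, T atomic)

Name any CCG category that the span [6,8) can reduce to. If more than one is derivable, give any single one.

PP

[0,8] S   <
  [0,3] NP   >
    [0,2] NP/(NP\N)   <
      [0,1] "ate" : N
      [1,2] "the" : (NP/(NP\N))\N
    [2,3] "dog" : NP\N
  [3,8] S\NP   >
    [3,6] (S\NP)/PP   <
      [3,5] NP   >
        [3,4] "city" : NP/S
        [4,5] "sent" : S
      [5,6] "bone" : ((S\NP)/PP)\NP
    [6,8] PP   <
      [6,7] "here" : PP\S
      [7,8] "idea" : PP\(PP\S)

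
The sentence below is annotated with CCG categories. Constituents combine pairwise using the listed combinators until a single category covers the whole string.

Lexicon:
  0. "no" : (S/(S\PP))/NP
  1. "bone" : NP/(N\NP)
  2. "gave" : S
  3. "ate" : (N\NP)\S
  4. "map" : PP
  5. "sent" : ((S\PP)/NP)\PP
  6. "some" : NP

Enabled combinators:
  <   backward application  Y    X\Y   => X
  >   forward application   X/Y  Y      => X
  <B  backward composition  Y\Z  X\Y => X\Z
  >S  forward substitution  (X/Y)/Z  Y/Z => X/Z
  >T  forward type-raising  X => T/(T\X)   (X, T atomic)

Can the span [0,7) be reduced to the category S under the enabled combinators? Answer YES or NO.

[0,7] S   >
  [0,4] S/(S\PP)   >
    [0,1] "no" : (S/(S\PP))/NP
    [1,4] NP   >
      [1,2] "bone" : NP/(N\NP)
      [2,4] N\NP   <
        [2,3] "gave" : S
        [3,4] "ate" : (N\NP)\S
  [4,7] S\PP   >
    [4,6] (S\PP)/NP   <
      [4,5] "map" : PP
      [5,6] "sent" : ((S\PP)/NP)\PP
    [6,7] "some" : NP

YES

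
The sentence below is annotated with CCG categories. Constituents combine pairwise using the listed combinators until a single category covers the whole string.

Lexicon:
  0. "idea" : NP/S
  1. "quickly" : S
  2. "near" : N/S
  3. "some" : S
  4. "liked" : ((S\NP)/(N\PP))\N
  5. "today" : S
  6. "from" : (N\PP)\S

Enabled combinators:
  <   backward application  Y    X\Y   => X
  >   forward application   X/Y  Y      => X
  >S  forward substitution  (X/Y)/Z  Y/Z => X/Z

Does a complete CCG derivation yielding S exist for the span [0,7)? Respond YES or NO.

YES

[0,7] S   <
  [0,2] NP   >
    [0,1] "idea" : NP/S
    [1,2] "quickly" : S
  [2,7] S\NP   >
    [2,5] (S\NP)/(N\PP)   <
      [2,4] N   >
        [2,3] "near" : N/S
        [3,4] "some" : S
      [4,5] "liked" : ((S\NP)/(N\PP))\N
    [5,7] N\PP   <
      [5,6] "today" : S
      [6,7] "from" : (N\PP)\S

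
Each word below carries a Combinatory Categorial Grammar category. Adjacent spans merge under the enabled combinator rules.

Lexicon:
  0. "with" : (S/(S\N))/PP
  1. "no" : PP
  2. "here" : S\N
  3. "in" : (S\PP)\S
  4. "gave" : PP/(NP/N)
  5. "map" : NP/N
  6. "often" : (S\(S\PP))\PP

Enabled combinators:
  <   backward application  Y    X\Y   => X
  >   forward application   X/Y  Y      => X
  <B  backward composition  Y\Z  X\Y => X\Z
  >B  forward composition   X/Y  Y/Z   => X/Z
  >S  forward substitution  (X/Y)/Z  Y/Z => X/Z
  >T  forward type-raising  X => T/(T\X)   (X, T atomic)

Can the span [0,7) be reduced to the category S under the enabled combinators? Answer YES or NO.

YES

[0,7] S   <
  [0,4] S\PP   <
    [0,3] S   >
      [0,2] S/(S\N)   >
        [0,1] "with" : (S/(S\N))/PP
        [1,2] "no" : PP
      [2,3] "here" : S\N
    [3,4] "in" : (S\PP)\S
  [4,7] S\(S\PP)   <
    [4,6] PP   >
      [4,5] "gave" : PP/(NP/N)
      [5,6] "map" : NP/N
    [6,7] "often" : (S\(S\PP))\PP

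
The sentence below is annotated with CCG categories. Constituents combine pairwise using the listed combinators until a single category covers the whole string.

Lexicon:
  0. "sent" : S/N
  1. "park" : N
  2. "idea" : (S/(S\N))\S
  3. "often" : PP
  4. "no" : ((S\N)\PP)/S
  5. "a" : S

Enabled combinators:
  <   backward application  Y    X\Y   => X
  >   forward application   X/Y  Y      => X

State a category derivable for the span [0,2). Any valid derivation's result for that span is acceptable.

S

[0,6] S   >
  [0,3] S/(S\N)   <
    [0,2] S   >
      [0,1] "sent" : S/N
      [1,2] "park" : N
    [2,3] "idea" : (S/(S\N))\S
  [3,6] S\N   <
    [3,4] "often" : PP
    [4,6] (S\N)\PP   >
      [4,5] "no" : ((S\N)\PP)/S
      [5,6] "a" : S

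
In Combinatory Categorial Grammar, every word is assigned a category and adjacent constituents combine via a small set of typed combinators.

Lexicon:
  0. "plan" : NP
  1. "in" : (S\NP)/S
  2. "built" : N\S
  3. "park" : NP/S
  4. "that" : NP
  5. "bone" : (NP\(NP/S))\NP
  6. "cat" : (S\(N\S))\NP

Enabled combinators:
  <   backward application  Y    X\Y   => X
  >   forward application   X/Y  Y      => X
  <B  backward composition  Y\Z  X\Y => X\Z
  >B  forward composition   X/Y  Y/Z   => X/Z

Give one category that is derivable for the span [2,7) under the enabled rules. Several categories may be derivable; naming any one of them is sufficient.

S

[0,7] S   <
  [0,1] "plan" : NP
  [1,7] S\NP   >
    [1,2] "in" : (S\NP)/S
    [2,7] S   <
      [2,3] "built" : N\S
      [3,7] S\(N\S)   <
        [3,6] NP   <
          [3,4] "park" : NP/S
          [4,6] NP\(NP/S)   <
            [4,5] "that" : NP
            [5,6] "bone" : (NP\(NP/S))\NP
        [6,7] "cat" : (S\(N\S))\NP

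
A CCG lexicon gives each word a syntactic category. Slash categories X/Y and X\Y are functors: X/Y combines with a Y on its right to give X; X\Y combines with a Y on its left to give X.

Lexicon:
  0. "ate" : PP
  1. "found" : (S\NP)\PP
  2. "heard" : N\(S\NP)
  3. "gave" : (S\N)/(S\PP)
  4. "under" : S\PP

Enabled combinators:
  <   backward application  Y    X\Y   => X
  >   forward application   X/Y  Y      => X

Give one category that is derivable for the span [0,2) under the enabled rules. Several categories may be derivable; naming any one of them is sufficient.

[0,5] S   <
  [0,3] N   <
    [0,2] S\NP   <
      [0,1] "ate" : PP
      [1,2] "found" : (S\NP)\PP
    [2,3] "heard" : N\(S\NP)
  [3,5] S\N   >
    [3,4] "gave" : (S\N)/(S\PP)
    [4,5] "under" : S\PP

S\NP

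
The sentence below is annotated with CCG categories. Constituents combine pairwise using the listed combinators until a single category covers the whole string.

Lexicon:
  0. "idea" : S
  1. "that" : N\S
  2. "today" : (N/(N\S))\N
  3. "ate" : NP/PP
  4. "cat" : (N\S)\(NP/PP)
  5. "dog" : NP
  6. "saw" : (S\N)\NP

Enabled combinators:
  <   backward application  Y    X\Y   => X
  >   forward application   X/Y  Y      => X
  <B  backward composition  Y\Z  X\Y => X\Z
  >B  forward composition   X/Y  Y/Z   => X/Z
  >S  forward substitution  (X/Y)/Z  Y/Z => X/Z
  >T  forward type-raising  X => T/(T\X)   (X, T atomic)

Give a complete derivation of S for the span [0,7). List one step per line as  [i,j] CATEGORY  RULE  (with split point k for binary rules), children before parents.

[0,1] S  lex  "idea"
[0,1] N/(N\S)  >T
[1,2] N\S  lex  "that"
[0,2] N  >  k=1
[2,3] (N/(N\S))\N  lex  "today"
[0,3] N/(N\S)  <  k=2
[3,4] NP/PP  lex  "ate"
[4,5] (N\S)\(NP/PP)  lex  "cat"
[3,5] N\S  <  k=4
[0,5] N  >  k=3
[5,6] NP  lex  "dog"
[6,7] (S\N)\NP  lex  "saw"
[5,7] S\N  <  k=6
[0,7] S  <  k=5

[0,7] S   <
  [0,5] N   >
    [0,3] N/(N\S)   <
      [0,2] N   >
        [0,1] N/(N\S)   >T
          [0,1] "idea" : S
        [1,2] "that" : N\S
      [2,3] "today" : (N/(N\S))\N
    [3,5] N\S   <
      [3,4] "ate" : NP/PP
      [4,5] "cat" : (N\S)\(NP/PP)
  [5,7] S\N   <
    [5,6] "dog" : NP
    [6,7] "saw" : (S\N)\NP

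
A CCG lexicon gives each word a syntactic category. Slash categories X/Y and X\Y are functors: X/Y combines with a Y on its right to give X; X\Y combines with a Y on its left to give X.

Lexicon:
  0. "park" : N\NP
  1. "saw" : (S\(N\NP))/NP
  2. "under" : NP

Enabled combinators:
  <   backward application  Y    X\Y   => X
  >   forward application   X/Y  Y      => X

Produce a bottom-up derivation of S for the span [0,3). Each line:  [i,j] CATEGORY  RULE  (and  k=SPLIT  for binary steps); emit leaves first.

[0,3] S   <
  [0,1] "park" : N\NP
  [1,3] S\(N\NP)   >
    [1,2] "saw" : (S\(N\NP))/NP
    [2,3] "under" : NP

[0,1] N\NP  lex  "park"
[1,2] (S\(N\NP))/NP  lex  "saw"
[2,3] NP  lex  "under"
[1,3] S\(N\NP)  >  k=2
[0,3] S  <  k=1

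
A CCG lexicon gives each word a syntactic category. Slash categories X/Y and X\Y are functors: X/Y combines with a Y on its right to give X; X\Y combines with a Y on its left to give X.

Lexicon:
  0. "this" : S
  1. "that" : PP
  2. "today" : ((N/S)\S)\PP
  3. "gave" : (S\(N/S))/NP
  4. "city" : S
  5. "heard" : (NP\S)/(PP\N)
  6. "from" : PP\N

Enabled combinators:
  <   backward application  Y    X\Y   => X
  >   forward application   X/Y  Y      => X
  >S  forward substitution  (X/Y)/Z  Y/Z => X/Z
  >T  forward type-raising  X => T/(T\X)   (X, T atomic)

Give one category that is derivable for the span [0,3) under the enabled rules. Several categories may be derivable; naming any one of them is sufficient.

[0,7] S   <
  [0,3] N/S   <
    [0,1] "this" : S
    [1,3] (N/S)\S   <
      [1,2] "that" : PP
      [2,3] "today" : ((N/S)\S)\PP
  [3,7] S\(N/S)   >
    [3,4] "gave" : (S\(N/S))/NP
    [4,7] NP   <
      [4,5] "city" : S
      [5,7] NP\S   >
        [5,6] "heard" : (NP\S)/(PP\N)
        [6,7] "from" : PP\N

N/S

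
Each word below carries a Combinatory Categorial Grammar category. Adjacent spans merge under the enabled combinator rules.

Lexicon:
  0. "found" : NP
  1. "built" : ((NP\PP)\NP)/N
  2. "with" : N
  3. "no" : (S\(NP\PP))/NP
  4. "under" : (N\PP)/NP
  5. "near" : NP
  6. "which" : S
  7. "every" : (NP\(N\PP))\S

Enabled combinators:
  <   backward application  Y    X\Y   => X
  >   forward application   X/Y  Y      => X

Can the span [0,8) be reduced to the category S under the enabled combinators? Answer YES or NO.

[0,8] S   <
  [0,3] NP\PP   <
    [0,1] "found" : NP
    [1,3] (NP\PP)\NP   >
      [1,2] "built" : ((NP\PP)\NP)/N
      [2,3] "with" : N
  [3,8] S\(NP\PP)   >
    [3,4] "no" : (S\(NP\PP))/NP
    [4,8] NP   <
      [4,6] N\PP   >
        [4,5] "under" : (N\PP)/NP
        [5,6] "near" : NP
      [6,8] NP\(N\PP)   <
        [6,7] "which" : S
        [7,8] "every" : (NP\(N\PP))\S

YES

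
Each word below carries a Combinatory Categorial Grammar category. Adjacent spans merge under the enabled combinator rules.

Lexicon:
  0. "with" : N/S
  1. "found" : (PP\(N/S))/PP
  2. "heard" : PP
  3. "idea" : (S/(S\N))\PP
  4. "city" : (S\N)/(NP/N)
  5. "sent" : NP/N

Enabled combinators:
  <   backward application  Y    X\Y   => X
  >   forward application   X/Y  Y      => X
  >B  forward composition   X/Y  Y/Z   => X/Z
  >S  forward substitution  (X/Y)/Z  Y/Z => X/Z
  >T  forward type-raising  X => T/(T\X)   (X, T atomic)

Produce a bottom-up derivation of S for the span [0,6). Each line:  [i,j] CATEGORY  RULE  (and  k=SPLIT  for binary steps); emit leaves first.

[0,6] S   >
  [0,4] S/(S\N)   <
    [0,3] PP   <
      [0,1] "with" : N/S
      [1,3] PP\(N/S)   >
        [1,2] "found" : (PP\(N/S))/PP
        [2,3] "heard" : PP
    [3,4] "idea" : (S/(S\N))\PP
  [4,6] S\N   >
    [4,5] "city" : (S\N)/(NP/N)
    [5,6] "sent" : NP/N

[0,1] N/S  lex  "with"
[1,2] (PP\(N/S))/PP  lex  "found"
[2,3] PP  lex  "heard"
[1,3] PP\(N/S)  >  k=2
[0,3] PP  <  k=1
[3,4] (S/(S\N))\PP  lex  "idea"
[0,4] S/(S\N)  <  k=3
[4,5] (S\N)/(NP/N)  lex  "city"
[5,6] NP/N  lex  "sent"
[4,6] S\N  >  k=5
[0,6] S  >  k=4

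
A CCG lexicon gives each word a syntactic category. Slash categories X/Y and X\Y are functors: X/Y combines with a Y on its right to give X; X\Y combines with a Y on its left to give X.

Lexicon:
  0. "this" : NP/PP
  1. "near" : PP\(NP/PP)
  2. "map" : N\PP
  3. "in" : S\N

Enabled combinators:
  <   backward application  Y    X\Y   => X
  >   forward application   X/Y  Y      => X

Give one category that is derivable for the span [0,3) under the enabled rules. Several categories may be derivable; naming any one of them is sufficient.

[0,4] S   <
  [0,3] N   <
    [0,2] PP   <
      [0,1] "this" : NP/PP
      [1,2] "near" : PP\(NP/PP)
    [2,3] "map" : N\PP
  [3,4] "in" : S\N

N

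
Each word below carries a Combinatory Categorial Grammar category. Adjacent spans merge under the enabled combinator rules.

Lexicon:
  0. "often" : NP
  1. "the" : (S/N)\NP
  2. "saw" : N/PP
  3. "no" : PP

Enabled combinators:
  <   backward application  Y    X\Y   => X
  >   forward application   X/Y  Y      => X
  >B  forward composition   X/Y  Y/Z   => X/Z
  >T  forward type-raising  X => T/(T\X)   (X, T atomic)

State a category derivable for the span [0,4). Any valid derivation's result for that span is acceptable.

[0,4] S   >
  [0,2] S/N   <
    [0,1] "often" : NP
    [1,2] "the" : (S/N)\NP
  [2,4] N   >
    [2,3] "saw" : N/PP
    [3,4] "no" : PP

S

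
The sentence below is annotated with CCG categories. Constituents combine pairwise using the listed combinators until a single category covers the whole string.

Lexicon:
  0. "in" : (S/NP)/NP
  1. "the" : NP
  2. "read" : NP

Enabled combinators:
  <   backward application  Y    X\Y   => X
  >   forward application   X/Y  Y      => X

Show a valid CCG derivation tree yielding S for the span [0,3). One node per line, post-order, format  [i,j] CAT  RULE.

[0,3] S   >
  [0,2] S/NP   >
    [0,1] "in" : (S/NP)/NP
    [1,2] "the" : NP
  [2,3] "read" : NP

[0,1] (S/NP)/NP  lex  "in"
[1,2] NP  lex  "the"
[0,2] S/NP  >  k=1
[2,3] NP  lex  "read"
[0,3] S  >  k=2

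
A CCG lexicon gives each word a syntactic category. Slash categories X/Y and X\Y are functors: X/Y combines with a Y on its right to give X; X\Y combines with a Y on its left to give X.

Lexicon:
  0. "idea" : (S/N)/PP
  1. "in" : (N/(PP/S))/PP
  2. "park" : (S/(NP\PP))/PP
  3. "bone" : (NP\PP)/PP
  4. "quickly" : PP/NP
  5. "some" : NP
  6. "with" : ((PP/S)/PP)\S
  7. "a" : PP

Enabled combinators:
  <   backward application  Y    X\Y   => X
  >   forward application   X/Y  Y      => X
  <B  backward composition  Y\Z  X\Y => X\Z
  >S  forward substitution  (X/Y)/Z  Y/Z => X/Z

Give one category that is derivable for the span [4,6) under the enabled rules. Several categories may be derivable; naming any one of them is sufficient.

[0,8] S   >
  [0,7] S/PP   >S
    [0,1] "idea" : (S/N)/PP
    [1,7] N/PP   >S
      [1,2] "in" : (N/(PP/S))/PP
      [2,7] (PP/S)/PP   <
        [2,6] S   >
          [2,4] S/PP   >S
            [2,3] "park" : (S/(NP\PP))/PP
            [3,4] "bone" : (NP\PP)/PP
          [4,6] PP   >
            [4,5] "quickly" : PP/NP
            [5,6] "some" : NP
        [6,7] "with" : ((PP/S)/PP)\S
  [7,8] "a" : PP

PP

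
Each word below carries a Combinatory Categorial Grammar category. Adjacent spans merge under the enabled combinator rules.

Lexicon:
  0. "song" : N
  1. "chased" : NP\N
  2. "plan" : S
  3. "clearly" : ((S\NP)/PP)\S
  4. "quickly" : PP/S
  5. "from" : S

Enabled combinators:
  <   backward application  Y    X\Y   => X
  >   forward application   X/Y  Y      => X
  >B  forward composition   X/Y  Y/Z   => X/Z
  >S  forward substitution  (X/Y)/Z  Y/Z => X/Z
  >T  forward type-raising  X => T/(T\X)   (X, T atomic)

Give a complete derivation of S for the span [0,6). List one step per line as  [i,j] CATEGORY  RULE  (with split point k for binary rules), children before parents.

[0,1] N  lex  "song"
[1,2] NP\N  lex  "chased"
[0,2] NP  <  k=1
[2,3] S  lex  "plan"
[3,4] ((S\NP)/PP)\S  lex  "clearly"
[2,4] (S\NP)/PP  <  k=3
[4,5] PP/S  lex  "quickly"
[5,6] S  lex  "from"
[4,6] PP  >  k=5
[2,6] S\NP  >  k=4
[0,6] S  <  k=2

[0,6] S   <
  [0,2] NP   <
    [0,1] "song" : N
    [1,2] "chased" : NP\N
  [2,6] S\NP   >
    [2,4] (S\NP)/PP   <
      [2,3] "plan" : S
      [3,4] "clearly" : ((S\NP)/PP)\S
    [4,6] PP   >
      [4,5] "quickly" : PP/S
      [5,6] "from" : S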